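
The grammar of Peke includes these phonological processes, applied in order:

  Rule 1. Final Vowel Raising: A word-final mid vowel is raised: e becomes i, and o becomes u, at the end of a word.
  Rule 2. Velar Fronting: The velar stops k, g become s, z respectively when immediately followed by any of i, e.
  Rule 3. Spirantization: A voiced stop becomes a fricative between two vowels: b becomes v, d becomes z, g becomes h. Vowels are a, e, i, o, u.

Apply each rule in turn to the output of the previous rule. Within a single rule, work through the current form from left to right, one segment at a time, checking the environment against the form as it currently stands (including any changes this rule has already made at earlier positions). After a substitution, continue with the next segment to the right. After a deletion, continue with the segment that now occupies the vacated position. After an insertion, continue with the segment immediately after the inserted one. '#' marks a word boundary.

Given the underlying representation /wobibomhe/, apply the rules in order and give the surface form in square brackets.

Rule 1 Final Vowel Raising: [wobibomhe] → [wobibomhi]
Rule 2 Velar Fronting: no change — [wobibomhi]
Rule 3 Spirantization: [wobibomhi] → [wovivomhi]

[wovivomhi]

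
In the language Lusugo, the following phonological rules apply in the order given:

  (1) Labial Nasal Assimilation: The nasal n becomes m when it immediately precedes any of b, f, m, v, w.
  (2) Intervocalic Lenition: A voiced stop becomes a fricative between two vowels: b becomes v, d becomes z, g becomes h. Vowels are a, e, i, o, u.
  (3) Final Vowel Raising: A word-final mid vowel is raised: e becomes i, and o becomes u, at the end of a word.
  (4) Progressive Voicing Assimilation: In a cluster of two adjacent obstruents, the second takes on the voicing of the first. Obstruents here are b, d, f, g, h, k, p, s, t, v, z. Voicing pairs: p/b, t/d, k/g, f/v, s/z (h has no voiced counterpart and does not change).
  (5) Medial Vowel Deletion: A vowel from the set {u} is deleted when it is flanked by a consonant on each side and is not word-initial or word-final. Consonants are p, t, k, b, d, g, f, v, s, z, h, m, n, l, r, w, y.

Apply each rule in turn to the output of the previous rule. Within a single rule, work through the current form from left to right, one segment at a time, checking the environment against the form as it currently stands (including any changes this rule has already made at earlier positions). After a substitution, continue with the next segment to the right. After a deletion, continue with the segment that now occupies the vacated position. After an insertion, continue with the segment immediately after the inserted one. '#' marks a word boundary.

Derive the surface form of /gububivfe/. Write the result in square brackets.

(1) Labial Nasal Assimilation: no change — [gububivfe]
(2) Intervocalic Lenition: [gububivfe] → [guvuvivfe]
(3) Final Vowel Raising: [guvuvivfe] → [guvuvivfi]
(4) Progressive Voicing Assimilation: [guvuvivfi] → [guvuvivvi]
(5) Medial Vowel Deletion: [guvuvivvi] → [gvvivvi]

[gvvivvi]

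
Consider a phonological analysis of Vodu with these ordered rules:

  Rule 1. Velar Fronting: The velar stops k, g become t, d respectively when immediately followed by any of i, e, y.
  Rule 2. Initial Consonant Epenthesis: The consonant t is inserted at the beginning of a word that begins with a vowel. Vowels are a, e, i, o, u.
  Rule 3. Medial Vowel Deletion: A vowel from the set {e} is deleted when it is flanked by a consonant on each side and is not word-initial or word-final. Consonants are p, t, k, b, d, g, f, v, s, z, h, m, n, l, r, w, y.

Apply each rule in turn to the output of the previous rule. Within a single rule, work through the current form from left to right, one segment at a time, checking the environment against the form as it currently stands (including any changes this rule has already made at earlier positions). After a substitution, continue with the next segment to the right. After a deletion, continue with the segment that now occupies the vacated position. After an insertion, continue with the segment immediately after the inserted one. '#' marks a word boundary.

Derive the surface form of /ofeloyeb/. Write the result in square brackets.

[tofloyb]

Rule 1 Velar Fronting: no change — [ofeloyeb]
Rule 2 Initial Consonant Epenthesis: [ofeloyeb] → [tofeloyeb]
Rule 3 Medial Vowel Deletion: [tofeloyeb] → [tofloyb]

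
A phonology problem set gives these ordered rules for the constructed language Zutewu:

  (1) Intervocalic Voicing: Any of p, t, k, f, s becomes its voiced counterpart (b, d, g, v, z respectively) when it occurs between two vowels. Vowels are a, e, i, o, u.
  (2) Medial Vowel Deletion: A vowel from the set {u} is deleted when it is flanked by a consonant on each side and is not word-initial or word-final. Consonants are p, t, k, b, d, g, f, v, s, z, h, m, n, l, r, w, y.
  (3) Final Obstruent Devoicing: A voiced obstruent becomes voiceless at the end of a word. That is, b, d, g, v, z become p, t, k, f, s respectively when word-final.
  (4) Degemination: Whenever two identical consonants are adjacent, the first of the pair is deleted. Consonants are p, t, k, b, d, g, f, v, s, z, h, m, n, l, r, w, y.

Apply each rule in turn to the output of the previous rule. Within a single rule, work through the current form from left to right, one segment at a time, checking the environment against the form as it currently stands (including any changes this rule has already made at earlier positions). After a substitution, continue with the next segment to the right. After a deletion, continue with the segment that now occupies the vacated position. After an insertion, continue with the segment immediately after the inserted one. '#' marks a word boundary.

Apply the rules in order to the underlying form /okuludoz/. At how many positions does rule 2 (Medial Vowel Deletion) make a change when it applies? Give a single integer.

(1) Intervocalic Voicing: [okuludoz] → [oguludoz]
(2) Medial Vowel Deletion: [oguludoz] → [ogldoz]
(3) Final Obstruent Devoicing: [ogldoz] → [ogldos]
(4) Degemination: no change — [ogldos]
Rule 2 changed 2 position(s).

2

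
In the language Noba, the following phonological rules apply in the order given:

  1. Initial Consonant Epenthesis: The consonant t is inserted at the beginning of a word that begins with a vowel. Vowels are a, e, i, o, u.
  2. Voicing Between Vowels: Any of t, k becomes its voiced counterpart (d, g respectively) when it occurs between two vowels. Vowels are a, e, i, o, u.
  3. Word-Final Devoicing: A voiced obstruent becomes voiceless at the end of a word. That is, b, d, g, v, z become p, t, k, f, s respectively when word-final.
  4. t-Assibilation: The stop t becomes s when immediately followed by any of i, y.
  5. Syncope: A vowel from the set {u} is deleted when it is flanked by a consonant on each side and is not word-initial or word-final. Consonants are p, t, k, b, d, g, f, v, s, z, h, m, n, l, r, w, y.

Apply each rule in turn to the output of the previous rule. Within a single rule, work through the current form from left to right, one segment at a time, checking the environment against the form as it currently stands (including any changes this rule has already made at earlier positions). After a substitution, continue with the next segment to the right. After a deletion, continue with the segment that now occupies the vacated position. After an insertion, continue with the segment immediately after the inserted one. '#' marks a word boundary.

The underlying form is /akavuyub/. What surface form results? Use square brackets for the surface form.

[tagavyp]

1 Initial Consonant Epenthesis: [akavuyub] → [takavuyub]
2 Voicing Between Vowels: [takavuyub] → [tagavuyub]
3 Word-Final Devoicing: [tagavuyub] → [tagavuyup]
4 t-Assibilation: no change — [tagavuyup]
5 Syncope: [tagavuyup] → [tagavyp]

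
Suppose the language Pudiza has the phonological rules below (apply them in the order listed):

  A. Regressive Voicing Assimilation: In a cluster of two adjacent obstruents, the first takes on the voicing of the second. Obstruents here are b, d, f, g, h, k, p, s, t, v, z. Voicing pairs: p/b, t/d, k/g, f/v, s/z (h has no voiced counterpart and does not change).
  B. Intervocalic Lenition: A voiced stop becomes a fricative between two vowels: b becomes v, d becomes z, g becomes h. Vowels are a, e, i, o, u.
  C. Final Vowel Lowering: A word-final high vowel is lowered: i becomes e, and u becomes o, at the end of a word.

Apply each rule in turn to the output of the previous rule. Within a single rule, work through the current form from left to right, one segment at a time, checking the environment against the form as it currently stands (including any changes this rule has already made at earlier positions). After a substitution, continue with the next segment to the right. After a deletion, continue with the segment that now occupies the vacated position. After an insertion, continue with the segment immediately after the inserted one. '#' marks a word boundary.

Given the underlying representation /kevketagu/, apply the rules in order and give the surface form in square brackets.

[kefketaho]

A Regressive Voicing Assimilation: [kevketagu] → [kefketagu]
B Intervocalic Lenition: [kefketagu] → [kefketahu]
C Final Vowel Lowering: [kefketahu] → [kefketaho]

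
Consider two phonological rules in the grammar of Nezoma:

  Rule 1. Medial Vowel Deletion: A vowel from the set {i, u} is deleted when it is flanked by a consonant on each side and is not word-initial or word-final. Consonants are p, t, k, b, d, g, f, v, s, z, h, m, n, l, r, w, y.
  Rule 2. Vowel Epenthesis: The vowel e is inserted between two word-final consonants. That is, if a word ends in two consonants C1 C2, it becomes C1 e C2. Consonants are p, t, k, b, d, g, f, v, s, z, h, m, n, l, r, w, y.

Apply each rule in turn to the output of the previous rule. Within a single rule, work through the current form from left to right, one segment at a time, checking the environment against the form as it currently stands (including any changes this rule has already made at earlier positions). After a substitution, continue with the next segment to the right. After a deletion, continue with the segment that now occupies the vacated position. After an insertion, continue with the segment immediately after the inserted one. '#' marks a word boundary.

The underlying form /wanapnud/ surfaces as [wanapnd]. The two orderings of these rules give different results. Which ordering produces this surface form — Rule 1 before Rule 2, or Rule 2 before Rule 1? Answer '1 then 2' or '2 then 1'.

Order 1 then 2:
  1 Medial Vowel Deletion: [wanapnud] → [wanapnd]
  2 Vowel Epenthesis: [wanapnd] → [wanapned]
  result: [wanapned]
Order 2 then 1:
  2 Vowel Epenthesis: no change — [wanapnud]
  1 Medial Vowel Deletion: [wanapnud] → [wanapnd]
  result: [wanapnd]

2 then 1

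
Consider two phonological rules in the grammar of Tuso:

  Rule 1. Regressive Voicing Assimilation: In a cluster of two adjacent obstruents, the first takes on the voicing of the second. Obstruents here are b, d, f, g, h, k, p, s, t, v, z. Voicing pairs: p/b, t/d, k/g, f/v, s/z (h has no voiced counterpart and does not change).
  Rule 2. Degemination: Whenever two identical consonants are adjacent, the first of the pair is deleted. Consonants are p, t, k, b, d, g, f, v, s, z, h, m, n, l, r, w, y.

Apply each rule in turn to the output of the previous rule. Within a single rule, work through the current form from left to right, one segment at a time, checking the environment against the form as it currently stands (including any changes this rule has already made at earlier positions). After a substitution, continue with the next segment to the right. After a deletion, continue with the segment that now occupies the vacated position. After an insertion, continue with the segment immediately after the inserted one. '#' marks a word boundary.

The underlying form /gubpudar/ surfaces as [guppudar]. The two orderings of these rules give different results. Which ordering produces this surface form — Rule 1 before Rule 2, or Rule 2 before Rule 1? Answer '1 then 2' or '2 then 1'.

2 then 1

Order 1 then 2:
  1 Regressive Voicing Assimilation: [gubpudar] → [guppudar]
  2 Degemination: [guppudar] → [gupudar]
  result: [gupudar]
Order 2 then 1:
  2 Degemination: no change — [gubpudar]
  1 Regressive Voicing Assimilation: [gubpudar] → [guppudar]
  result: [guppudar]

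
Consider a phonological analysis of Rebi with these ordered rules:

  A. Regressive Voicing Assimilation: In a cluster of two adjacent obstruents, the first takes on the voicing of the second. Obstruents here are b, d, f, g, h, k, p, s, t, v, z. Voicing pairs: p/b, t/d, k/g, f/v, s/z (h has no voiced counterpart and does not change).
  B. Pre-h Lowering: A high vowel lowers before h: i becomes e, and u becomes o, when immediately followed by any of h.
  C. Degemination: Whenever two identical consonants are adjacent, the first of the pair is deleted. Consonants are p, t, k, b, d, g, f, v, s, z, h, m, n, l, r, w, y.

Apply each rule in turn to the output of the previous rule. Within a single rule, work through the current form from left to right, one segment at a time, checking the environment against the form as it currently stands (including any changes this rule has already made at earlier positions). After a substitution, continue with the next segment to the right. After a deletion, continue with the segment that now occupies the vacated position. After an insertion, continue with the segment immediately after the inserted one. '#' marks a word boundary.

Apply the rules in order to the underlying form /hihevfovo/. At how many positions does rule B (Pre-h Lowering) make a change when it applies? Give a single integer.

1

A Regressive Voicing Assimilation: [hihevfovo] → [hiheffovo]
B Pre-h Lowering: [hiheffovo] → [heheffovo]
C Degemination: [heheffovo] → [hehefovo]
Rule B changed 1 position(s).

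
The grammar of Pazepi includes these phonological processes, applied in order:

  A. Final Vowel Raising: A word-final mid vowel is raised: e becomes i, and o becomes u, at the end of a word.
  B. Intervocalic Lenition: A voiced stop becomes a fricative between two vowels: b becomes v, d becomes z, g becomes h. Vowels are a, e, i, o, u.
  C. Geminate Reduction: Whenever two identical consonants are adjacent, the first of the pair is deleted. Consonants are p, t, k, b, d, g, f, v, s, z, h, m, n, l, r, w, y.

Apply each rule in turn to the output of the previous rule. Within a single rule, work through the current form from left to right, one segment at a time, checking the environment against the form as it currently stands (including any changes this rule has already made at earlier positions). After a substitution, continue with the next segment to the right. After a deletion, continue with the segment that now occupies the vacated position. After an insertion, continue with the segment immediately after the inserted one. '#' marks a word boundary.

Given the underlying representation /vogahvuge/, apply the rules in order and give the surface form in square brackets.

[vohahvuhi]

A Final Vowel Raising: [vogahvuge] → [vogahvugi]
B Intervocalic Lenition: [vogahvugi] → [vohahvuhi]
C Geminate Reduction: no change — [vohahvuhi]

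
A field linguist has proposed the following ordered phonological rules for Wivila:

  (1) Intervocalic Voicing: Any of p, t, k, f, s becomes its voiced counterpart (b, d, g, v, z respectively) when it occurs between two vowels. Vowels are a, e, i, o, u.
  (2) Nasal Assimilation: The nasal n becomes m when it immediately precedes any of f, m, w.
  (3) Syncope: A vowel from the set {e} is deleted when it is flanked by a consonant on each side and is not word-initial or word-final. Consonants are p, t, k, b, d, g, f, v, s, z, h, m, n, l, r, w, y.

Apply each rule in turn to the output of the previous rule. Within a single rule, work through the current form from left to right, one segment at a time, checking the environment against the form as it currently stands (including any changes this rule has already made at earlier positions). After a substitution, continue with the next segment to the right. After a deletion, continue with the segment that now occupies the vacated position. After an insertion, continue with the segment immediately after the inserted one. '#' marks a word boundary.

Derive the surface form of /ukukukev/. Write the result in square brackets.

[ugugugv]

(1) Intervocalic Voicing: [ukukukev] → [ugugugev]
(2) Nasal Assimilation: no change — [ugugugev]
(3) Syncope: [ugugugev] → [ugugugv]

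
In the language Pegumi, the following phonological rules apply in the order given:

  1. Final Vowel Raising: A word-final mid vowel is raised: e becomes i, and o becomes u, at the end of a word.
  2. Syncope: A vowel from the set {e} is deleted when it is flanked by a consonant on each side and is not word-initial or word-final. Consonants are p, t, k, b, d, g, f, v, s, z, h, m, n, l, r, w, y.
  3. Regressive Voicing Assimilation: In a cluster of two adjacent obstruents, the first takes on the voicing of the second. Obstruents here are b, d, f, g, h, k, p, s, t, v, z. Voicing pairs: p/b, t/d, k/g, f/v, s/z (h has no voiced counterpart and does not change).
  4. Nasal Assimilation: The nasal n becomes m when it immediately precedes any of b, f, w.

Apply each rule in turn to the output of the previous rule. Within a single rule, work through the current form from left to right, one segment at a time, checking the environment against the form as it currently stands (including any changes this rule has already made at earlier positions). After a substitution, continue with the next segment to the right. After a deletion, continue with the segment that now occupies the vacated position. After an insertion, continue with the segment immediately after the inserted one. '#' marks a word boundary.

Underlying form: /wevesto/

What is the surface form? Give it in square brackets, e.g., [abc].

[wfstu]

1 Final Vowel Raising: [wevesto] → [wevestu]
2 Syncope: [wevestu] → [wvstu]
3 Regressive Voicing Assimilation: [wvstu] → [wfstu]
4 Nasal Assimilation: no change — [wfstu]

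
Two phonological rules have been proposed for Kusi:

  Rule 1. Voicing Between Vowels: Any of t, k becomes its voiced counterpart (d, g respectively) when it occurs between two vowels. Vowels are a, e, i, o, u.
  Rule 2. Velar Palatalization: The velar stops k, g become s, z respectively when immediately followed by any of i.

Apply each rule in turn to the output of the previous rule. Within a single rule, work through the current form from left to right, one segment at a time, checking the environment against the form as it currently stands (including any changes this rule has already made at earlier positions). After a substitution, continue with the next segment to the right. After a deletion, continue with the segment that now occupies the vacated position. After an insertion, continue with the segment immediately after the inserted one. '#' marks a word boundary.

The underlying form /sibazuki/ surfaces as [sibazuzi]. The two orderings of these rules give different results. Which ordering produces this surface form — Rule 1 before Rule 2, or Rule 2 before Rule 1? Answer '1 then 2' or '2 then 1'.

1 then 2

Order 1 then 2:
  1 Voicing Between Vowels: [sibazuki] → [sibazugi]
  2 Velar Palatalization: [sibazugi] → [sibazuzi]
  result: [sibazuzi]
Order 2 then 1:
  2 Velar Palatalization: [sibazuki] → [sibazusi]
  1 Voicing Between Vowels: no change — [sibazusi]
  result: [sibazusi]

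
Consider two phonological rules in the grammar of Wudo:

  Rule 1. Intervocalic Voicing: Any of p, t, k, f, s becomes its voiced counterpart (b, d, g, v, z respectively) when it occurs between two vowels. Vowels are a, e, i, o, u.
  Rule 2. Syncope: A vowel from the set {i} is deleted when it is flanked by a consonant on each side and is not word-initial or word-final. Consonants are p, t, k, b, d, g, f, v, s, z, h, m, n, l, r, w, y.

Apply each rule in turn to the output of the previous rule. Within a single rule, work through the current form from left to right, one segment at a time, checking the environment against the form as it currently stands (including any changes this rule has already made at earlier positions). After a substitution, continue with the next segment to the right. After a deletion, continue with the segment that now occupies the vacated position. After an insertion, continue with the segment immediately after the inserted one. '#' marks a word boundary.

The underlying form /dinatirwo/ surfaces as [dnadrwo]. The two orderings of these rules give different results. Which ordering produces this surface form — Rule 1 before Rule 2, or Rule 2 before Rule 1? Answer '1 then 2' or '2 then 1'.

1 then 2

Order 1 then 2:
  1 Intervocalic Voicing: [dinatirwo] → [dinadirwo]
  2 Syncope: [dinadirwo] → [dnadrwo]
  result: [dnadrwo]
Order 2 then 1:
  2 Syncope: [dinatirwo] → [dnatrwo]
  1 Intervocalic Voicing: no change — [dnatrwo]
  result: [dnatrwo]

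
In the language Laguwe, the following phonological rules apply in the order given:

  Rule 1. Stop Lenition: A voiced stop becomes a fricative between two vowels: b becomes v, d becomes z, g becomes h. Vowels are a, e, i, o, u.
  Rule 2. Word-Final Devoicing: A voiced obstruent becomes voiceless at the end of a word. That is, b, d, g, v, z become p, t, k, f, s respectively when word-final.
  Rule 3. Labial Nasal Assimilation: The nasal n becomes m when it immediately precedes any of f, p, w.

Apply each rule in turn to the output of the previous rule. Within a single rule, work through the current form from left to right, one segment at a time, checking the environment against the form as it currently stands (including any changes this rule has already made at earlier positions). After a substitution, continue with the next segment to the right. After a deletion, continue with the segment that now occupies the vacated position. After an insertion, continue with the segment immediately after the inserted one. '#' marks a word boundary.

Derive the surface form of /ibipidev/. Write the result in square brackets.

[ivipizef]

Rule 1 Stop Lenition: [ibipidev] → [ivipizev]
Rule 2 Word-Final Devoicing: [ivipizev] → [ivipizef]
Rule 3 Labial Nasal Assimilation: no change — [ivipizef]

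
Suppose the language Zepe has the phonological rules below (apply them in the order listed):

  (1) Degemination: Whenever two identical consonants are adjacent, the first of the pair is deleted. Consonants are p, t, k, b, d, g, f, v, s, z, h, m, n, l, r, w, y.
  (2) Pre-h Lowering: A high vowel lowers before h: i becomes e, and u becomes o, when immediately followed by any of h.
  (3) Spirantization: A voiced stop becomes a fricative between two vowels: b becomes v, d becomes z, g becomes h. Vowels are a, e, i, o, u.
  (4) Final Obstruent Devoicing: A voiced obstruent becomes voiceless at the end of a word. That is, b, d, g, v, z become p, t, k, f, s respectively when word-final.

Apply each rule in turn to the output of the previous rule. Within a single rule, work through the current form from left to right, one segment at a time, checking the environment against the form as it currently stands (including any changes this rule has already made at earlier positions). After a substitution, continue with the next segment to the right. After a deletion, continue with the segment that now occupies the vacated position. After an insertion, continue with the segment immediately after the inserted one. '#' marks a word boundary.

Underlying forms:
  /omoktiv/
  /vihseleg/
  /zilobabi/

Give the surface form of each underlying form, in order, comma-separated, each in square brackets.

[omoktif], [vehselek], [zilovavi]

/omoktiv/:
  (1) Degemination: no change — [omoktiv]
  (2) Pre-h Lowering: no change — [omoktiv]
  (3) Spirantization: no change — [omoktiv]
  (4) Final Obstruent Devoicing: [omoktiv] → [omoktif]
/vihseleg/:
  (1) Degemination: no change — [vihseleg]
  (2) Pre-h Lowering: [vihseleg] → [vehseleg]
  (3) Spirantization: no change — [vehseleg]
  (4) Final Obstruent Devoicing: [vehseleg] → [vehselek]
/zilobabi/:
  (1) Degemination: no change — [zilobabi]
  (2) Pre-h Lowering: no change — [zilobabi]
  (3) Spirantization: [zilobabi] → [zilovavi]
  (4) Final Obstruent Devoicing: no change — [zilovavi]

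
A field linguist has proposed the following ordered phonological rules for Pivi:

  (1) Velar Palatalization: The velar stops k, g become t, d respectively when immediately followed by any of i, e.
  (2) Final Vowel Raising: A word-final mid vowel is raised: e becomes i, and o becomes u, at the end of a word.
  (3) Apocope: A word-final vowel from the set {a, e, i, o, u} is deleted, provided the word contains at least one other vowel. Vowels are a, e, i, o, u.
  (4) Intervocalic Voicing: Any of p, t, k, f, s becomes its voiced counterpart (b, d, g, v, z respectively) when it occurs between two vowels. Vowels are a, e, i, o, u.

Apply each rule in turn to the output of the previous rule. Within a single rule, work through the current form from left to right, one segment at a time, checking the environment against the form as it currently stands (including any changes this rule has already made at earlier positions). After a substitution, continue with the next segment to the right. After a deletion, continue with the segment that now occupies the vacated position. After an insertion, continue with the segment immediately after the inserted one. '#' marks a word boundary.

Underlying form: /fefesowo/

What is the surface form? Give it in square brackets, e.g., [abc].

(1) Velar Palatalization: no change — [fefesowo]
(2) Final Vowel Raising: [fefesowo] → [fefesowu]
(3) Apocope: [fefesowu] → [fefesow]
(4) Intervocalic Voicing: [fefesow] → [fevezow]

[fevezow]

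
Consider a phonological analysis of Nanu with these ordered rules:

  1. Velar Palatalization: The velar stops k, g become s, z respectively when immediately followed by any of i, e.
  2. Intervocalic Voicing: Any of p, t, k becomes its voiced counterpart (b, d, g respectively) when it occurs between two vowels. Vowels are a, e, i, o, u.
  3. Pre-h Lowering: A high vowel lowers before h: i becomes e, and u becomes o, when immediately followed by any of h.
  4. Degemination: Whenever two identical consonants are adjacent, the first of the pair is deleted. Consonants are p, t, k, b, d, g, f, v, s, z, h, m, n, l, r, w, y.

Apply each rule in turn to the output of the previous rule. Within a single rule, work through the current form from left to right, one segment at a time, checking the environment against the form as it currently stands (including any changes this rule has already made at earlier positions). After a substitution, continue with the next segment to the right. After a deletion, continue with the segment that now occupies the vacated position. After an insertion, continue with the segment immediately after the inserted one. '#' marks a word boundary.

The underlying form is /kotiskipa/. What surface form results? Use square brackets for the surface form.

1 Velar Palatalization: [kotiskipa] → [kotissipa]
2 Intervocalic Voicing: [kotissipa] → [kodissiba]
3 Pre-h Lowering: no change — [kodissiba]
4 Degemination: [kodissiba] → [kodisiba]

[kodisiba]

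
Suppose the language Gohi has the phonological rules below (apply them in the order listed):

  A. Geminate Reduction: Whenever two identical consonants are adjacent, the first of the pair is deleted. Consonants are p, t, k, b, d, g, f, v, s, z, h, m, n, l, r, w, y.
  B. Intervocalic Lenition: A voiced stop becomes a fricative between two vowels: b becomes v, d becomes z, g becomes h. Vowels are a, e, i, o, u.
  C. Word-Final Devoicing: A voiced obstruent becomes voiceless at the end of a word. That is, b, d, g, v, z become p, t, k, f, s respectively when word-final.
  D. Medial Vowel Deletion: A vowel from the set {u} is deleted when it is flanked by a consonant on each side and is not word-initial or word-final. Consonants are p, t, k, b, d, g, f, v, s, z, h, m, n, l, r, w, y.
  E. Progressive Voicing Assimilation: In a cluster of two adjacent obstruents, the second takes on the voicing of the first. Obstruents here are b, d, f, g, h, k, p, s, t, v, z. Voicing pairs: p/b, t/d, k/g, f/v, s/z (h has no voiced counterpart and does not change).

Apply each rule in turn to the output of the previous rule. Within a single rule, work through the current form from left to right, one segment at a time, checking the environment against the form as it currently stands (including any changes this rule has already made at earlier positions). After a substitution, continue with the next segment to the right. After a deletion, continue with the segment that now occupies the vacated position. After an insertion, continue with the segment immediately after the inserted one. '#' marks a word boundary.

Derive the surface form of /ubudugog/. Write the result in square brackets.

[uvzhok]

A Geminate Reduction: no change — [ubudugog]
B Intervocalic Lenition: [ubudugog] → [uvuzuhog]
C Word-Final Devoicing: [uvuzuhog] → [uvuzuhok]
D Medial Vowel Deletion: [uvuzuhok] → [uvzhok]
E Progressive Voicing Assimilation: no change — [uvzhok]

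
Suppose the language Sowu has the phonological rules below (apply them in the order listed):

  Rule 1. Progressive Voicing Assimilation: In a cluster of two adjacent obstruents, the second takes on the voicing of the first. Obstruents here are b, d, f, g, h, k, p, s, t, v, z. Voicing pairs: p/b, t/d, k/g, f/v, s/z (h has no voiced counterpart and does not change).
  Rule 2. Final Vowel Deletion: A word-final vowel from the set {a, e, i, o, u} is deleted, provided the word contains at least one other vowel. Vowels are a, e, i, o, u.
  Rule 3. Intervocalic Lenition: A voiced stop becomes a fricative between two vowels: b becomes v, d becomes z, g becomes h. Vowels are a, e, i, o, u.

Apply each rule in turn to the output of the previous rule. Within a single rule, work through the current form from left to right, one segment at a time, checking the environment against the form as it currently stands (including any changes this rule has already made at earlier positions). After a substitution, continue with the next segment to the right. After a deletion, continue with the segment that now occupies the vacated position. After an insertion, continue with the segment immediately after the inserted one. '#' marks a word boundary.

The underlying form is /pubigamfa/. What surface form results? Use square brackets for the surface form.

Rule 1 Progressive Voicing Assimilation: no change — [pubigamfa]
Rule 2 Final Vowel Deletion: [pubigamfa] → [pubigamf]
Rule 3 Intervocalic Lenition: [pubigamf] → [puvihamf]

[puvihamf]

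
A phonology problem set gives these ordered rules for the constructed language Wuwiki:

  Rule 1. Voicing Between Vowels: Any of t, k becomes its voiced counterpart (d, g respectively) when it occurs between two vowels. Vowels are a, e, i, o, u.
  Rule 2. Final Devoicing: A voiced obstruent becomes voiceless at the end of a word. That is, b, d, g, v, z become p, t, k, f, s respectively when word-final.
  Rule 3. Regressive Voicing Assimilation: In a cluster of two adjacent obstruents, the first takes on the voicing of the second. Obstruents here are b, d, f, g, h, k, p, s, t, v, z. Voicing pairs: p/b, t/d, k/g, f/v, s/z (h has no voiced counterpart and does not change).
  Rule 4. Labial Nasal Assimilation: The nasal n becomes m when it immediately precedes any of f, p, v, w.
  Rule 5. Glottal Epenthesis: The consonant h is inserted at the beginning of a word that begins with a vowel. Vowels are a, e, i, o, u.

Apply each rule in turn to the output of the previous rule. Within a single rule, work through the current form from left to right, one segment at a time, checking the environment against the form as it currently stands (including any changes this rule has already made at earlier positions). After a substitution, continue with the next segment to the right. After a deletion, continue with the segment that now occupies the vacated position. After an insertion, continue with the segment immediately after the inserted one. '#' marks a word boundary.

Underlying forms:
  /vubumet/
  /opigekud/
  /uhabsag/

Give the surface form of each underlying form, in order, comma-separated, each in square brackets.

[vubumet], [hopigegut], [huhapsak]

/vubumet/:
  Rule 1 Voicing Between Vowels: no change — [vubumet]
  Rule 2 Final Devoicing: no change — [vubumet]
  Rule 3 Regressive Voicing Assimilation: no change — [vubumet]
  Rule 4 Labial Nasal Assimilation: no change — [vubumet]
  Rule 5 Glottal Epenthesis: no change — [vubumet]
/opigekud/:
  Rule 1 Voicing Between Vowels: [opigekud] → [opigegud]
  Rule 2 Final Devoicing: [opigegud] → [opigegut]
  Rule 3 Regressive Voicing Assimilation: no change — [opigegut]
  Rule 4 Labial Nasal Assimilation: no change — [opigegut]
  Rule 5 Glottal Epenthesis: [opigegut] → [hopigegut]
/uhabsag/:
  Rule 1 Voicing Between Vowels: no change — [uhabsag]
  Rule 2 Final Devoicing: [uhabsag] → [uhabsak]
  Rule 3 Regressive Voicing Assimilation: [uhabsak] → [uhapsak]
  Rule 4 Labial Nasal Assimilation: no change — [uhapsak]
  Rule 5 Glottal Epenthesis: [uhapsak] → [huhapsak]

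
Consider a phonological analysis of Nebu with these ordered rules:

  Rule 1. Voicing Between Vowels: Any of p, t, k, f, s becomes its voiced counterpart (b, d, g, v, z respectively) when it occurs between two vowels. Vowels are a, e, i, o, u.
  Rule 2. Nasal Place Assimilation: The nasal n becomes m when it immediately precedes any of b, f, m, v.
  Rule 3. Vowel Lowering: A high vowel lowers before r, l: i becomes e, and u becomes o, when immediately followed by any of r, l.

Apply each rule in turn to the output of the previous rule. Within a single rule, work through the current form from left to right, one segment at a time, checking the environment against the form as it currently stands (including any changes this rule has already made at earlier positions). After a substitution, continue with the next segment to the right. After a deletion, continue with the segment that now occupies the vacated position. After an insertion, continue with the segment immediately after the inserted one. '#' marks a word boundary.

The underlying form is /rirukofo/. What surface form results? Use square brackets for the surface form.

[rerugovo]

Rule 1 Voicing Between Vowels: [rirukofo] → [rirugovo]
Rule 2 Nasal Place Assimilation: no change — [rirugovo]
Rule 3 Vowel Lowering: [rirugovo] → [rerugovo]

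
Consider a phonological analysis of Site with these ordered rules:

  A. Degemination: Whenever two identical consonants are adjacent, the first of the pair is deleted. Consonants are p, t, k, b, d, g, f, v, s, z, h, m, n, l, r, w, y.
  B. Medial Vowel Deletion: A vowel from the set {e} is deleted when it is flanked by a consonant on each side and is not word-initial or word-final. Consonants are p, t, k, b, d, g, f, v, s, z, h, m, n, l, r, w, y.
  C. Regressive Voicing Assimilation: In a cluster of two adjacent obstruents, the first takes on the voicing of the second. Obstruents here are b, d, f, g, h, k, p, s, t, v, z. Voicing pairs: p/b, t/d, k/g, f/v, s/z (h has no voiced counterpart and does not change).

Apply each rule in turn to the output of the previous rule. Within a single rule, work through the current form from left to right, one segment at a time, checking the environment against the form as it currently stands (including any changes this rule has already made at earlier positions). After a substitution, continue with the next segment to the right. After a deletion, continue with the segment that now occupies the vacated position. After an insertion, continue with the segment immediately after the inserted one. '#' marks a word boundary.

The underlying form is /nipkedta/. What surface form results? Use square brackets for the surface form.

A Degemination: no change — [nipkedta]
B Medial Vowel Deletion: [nipkedta] → [nipkdta]
C Regressive Voicing Assimilation: [nipkdta] → [nipgtta]

[nipgtta]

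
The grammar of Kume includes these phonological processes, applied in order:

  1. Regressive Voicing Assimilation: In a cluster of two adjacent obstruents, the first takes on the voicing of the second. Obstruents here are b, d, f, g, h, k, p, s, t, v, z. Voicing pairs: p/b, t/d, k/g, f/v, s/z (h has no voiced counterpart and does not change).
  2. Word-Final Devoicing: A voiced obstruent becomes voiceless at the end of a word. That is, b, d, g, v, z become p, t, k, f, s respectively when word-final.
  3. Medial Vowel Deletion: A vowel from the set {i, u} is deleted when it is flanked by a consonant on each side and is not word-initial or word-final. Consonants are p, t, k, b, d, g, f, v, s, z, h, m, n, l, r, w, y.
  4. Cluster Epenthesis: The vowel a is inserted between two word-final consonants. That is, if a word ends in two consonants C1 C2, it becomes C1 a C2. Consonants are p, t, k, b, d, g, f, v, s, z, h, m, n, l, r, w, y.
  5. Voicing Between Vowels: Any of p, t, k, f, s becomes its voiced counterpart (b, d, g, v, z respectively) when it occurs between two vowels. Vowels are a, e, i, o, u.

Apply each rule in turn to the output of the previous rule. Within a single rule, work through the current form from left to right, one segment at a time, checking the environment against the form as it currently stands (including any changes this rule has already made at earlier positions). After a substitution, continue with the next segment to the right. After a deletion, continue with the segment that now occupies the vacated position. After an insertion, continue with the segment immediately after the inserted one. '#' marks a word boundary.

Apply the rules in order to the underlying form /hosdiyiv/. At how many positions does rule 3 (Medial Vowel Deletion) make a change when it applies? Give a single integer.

2

1 Regressive Voicing Assimilation: [hosdiyiv] → [hozdiyiv]
2 Word-Final Devoicing: [hozdiyiv] → [hozdiyif]
3 Medial Vowel Deletion: [hozdiyif] → [hozdyf]
4 Cluster Epenthesis: [hozdyf] → [hozdyaf]
5 Voicing Between Vowels: no change — [hozdyaf]
Rule 3 changed 2 position(s).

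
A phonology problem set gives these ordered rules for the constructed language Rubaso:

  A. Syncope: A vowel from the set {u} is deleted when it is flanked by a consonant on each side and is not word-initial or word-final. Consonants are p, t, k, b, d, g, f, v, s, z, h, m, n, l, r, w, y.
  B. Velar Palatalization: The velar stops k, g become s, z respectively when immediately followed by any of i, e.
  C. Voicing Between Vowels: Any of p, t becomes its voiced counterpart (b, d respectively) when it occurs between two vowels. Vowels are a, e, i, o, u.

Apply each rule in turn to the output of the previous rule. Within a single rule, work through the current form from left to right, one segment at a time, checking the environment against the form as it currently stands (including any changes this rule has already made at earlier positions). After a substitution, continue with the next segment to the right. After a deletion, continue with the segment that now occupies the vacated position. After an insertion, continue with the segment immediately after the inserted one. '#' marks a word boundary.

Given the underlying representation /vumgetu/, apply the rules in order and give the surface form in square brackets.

[vmzedu]

A Syncope: [vumgetu] → [vmgetu]
B Velar Palatalization: [vmgetu] → [vmzetu]
C Voicing Between Vowels: [vmzetu] → [vmzedu]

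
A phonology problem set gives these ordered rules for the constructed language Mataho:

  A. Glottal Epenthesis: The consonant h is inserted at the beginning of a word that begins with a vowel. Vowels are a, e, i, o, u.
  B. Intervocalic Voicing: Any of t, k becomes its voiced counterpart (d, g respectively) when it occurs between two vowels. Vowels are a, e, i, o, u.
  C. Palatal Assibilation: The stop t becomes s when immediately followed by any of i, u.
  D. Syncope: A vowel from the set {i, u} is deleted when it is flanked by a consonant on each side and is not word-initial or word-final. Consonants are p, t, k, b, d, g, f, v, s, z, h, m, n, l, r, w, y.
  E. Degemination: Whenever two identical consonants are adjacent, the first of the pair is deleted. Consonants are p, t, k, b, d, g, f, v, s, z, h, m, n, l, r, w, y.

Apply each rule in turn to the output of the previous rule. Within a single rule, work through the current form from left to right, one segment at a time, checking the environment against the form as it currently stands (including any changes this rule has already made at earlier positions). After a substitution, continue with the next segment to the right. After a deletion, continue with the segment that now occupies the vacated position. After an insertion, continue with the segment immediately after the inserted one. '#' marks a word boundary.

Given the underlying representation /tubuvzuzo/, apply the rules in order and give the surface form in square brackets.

[sbvzo]

A Glottal Epenthesis: no change — [tubuvzuzo]
B Intervocalic Voicing: no change — [tubuvzuzo]
C Palatal Assibilation: [tubuvzuzo] → [subuvzuzo]
D Syncope: [subuvzuzo] → [sbvzzo]
E Degemination: [sbvzzo] → [sbvzo]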